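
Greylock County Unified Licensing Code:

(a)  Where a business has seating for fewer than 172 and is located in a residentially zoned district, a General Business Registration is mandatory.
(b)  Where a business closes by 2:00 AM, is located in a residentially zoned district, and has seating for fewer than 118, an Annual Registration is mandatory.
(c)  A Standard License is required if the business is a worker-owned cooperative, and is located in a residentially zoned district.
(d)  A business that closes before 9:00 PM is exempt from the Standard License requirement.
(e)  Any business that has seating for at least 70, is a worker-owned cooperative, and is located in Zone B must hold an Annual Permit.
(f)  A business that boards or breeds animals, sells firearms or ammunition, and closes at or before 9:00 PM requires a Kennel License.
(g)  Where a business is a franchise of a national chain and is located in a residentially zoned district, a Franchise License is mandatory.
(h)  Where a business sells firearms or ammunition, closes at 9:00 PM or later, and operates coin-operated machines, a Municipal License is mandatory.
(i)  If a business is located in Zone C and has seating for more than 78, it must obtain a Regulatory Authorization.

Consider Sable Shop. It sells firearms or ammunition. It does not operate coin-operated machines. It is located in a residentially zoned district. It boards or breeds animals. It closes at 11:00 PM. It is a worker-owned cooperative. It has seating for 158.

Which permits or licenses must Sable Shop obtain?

(a) seating 158 < 172; is located in a residentially zoned district → General Business Registration required.
(b) closes 11:00 PM, at/before 2:00 AM; is located in a residentially zoned district; seating 158 ≥ 118 → Annual Registration not required.
(c) is a worker-owned cooperative; is located in a residentially zoned district → Standard License required.
(d) closes 11:00 PM, after 9:00 PM → Standard License exemption does not apply.
(e) seating 158 ≥ 70; is a worker-owned cooperative; is located in a residentially zoned district (not: is located in Zone B) → Annual Permit not required.
(f) boards or breeds animals; sells firearms or ammunition; closes 11:00 PM, after 9:00 PM → Kennel License not required.
(g) is a worker-owned cooperative (not: is a franchise of a national chain); is located in a residentially zoned district → Franchise License not required.
(h) sells firearms or ammunition; closes 11:00 PM, after 9:00 PM; does not operate coin-operated machines → Municipal License not required.
(i) is located in a residentially zoned district (not: is located in Zone C); seating 158 > 78 → Regulatory Authorization not required.

General Business Registration, Standard License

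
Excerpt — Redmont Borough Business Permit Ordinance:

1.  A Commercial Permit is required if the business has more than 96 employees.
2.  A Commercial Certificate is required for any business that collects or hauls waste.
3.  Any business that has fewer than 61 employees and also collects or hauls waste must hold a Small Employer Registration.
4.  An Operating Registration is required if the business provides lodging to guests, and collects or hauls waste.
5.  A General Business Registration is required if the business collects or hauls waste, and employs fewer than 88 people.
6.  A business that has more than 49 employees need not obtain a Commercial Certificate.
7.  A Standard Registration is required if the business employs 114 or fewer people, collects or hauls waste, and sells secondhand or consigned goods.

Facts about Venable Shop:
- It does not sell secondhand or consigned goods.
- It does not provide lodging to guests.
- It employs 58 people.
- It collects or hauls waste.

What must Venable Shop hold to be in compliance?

1. employees 58 ≤ 96 → Commercial Permit not required.
2. collects or hauls waste → Commercial Certificate required.
3. employees 58 < 61; collects or hauls waste → Small Employer Registration required.
4. does not provide lodging to guests; collects or hauls waste → Operating Registration not required.
5. collects or hauls waste; employees 58 < 88 → General Business Registration required.
6. employees 58 > 49 → exempt from Commercial Certificate.
7. employees 58 ≤ 114; collects or hauls waste; does not sell secondhand or consigned goods → Standard Registration not required.

General Business Registration, Small Employer Registration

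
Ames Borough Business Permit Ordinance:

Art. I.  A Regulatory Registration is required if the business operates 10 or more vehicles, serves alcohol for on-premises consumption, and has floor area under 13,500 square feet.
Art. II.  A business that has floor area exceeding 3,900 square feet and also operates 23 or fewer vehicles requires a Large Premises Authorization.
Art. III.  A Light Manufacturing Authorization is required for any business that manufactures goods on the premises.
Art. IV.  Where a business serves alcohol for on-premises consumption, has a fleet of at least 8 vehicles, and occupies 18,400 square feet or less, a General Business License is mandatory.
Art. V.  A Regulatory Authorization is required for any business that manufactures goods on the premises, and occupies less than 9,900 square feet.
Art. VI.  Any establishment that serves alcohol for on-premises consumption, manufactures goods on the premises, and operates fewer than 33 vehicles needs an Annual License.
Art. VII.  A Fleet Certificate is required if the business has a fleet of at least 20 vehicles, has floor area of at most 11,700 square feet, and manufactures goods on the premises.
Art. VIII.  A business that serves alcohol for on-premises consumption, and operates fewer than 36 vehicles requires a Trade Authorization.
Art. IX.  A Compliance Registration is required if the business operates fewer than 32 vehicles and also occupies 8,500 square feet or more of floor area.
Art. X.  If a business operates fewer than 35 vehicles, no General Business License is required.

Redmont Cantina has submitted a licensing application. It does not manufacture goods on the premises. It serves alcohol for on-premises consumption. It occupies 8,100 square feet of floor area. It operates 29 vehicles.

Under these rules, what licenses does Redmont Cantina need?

Art. I. vehicles 29 ≥ 10; serves alcohol for on-premises consumption; floor area 8,100 square feet < 13,500 square feet → Regulatory Registration required.
Art. II. floor area 8,100 square feet > 3,900 square feet; vehicles 29 > 23 → Large Premises Authorization not required.
Art. III. does not manufacture goods on the premises → Light Manufacturing Authorization not required.
Art. IV. serves alcohol for on-premises consumption; vehicles 29 ≥ 8; floor area 8,100 square feet ≤ 18,400 square feet → General Business License required.
Art. V. does not manufacture goods on the premises; floor area 8,100 square feet < 9,900 square feet → Regulatory Authorization not required.
Art. VI. serves alcohol for on-premises consumption; does not manufacture goods on the premises; vehicles 29 < 33 → Annual License not required.
Art. VII. vehicles 29 ≥ 20; floor area 8,100 square feet ≤ 11,700 square feet; does not manufacture goods on the premises → Fleet Certificate not required.
Art. VIII. serves alcohol for on-premises consumption; vehicles 29 < 36 → Trade Authorization required.
Art. IX. vehicles 29 < 32; floor area 8,100 square feet < 8,500 square feet → Compliance Registration not required.
Art. X. vehicles 29 < 35 → exempt from General Business License.

Regulatory Registration, Trade Authorization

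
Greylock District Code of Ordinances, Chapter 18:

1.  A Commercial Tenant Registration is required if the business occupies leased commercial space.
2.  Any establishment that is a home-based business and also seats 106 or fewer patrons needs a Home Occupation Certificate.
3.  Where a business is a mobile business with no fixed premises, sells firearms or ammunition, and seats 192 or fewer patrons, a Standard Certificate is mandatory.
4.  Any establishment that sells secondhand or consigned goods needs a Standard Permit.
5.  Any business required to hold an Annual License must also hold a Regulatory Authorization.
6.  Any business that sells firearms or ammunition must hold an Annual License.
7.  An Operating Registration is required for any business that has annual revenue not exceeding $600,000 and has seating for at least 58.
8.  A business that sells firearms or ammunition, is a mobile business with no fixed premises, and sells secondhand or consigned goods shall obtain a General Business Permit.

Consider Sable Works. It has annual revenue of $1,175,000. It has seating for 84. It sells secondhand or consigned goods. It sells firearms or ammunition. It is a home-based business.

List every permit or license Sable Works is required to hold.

Annual License, Home Occupation Certificate, Regulatory Authorization, Standard Permit

1. is a home-based business (not: occupies leased commercial space) → Commercial Tenant Registration not required.
2. is a home-based business; seating 84 ≤ 106 → Home Occupation Certificate required.
3. is a home-based business (not: is a mobile business with no fixed premises); sells firearms or ammunition; seating 84 ≤ 192 → Standard Certificate not required.
4. sells secondhand or consigned goods → Standard Permit required.
5. Annual License is required → Regulatory Authorization also required.
6. sells firearms or ammunition → Annual License required.
7. revenue $1,175,000 > $600,000; seating 84 ≥ 58 → Operating Registration not required.
8. sells firearms or ammunition; is a home-based business (not: is a mobile business with no fixed premises); sells secondhand or consigned goods → General Business Permit not required.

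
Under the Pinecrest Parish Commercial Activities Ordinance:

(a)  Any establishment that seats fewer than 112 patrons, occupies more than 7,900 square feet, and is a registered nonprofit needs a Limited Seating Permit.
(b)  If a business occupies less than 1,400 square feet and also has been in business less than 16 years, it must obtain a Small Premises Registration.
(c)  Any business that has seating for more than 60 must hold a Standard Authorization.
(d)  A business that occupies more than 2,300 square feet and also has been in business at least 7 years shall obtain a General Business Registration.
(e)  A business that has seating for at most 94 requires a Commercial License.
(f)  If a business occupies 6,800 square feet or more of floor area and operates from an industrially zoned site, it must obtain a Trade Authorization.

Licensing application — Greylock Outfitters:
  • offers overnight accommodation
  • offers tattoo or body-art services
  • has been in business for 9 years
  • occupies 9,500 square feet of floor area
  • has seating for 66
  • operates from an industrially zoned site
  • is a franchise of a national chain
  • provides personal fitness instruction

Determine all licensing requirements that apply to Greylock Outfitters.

Commercial License, General Business Registration, Standard Authorization, Trade Authorization

(a) seating 66 < 112; floor area 9,500 square feet > 7,900 square feet; is a franchise of a national chain (not: is a registered nonprofit) → Limited Seating Permit not required.
(b) floor area 9,500 square feet ≥ 1,400 square feet; years in business 9 < 16 → Small Premises Registration not required.
(c) seating 66 > 60 → Standard Authorization required.
(d) floor area 9,500 square feet > 2,300 square feet; years in business 9 ≥ 7 → General Business Registration required.
(e) seating 66 ≤ 94 → Commercial License required.
(f) floor area 9,500 square feet ≥ 6,800 square feet; operates from an industrially zoned site → Trade Authorization required.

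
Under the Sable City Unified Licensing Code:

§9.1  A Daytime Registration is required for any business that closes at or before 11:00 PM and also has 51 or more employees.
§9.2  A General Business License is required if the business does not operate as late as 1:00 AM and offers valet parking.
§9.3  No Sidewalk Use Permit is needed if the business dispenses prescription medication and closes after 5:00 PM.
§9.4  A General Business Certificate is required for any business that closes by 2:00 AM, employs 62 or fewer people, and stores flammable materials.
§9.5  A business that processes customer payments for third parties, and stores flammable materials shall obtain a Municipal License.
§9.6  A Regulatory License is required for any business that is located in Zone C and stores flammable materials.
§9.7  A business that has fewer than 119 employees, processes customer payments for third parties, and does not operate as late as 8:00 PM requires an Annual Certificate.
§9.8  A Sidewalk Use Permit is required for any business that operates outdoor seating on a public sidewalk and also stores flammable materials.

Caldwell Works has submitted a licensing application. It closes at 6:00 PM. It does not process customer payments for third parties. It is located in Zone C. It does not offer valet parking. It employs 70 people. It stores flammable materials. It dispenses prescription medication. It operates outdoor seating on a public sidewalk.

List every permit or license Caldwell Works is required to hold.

Daytime Registration, Regulatory License

§9.1 closes 6:00 PM, at/before 11:00 PM; employees 70 ≥ 51 → Daytime Registration required.
§9.2 closes 6:00 PM, at/before 1:00 AM; does not offer valet parking → General Business License not required.
§9.3 dispenses prescription medication; closes 6:00 PM, after 5:00 PM → exempt from Sidewalk Use Permit.
§9.4 closes 6:00 PM, at/before 2:00 AM; employees 70 > 62; stores flammable materials → General Business Certificate not required.
§9.5 does not process customer payments for third parties; stores flammable materials → Municipal License not required.
§9.6 is located in Zone C; stores flammable materials → Regulatory License required.
§9.7 employees 70 < 119; does not process customer payments for third parties; closes 6:00 PM, at/before 8:00 PM → Annual Certificate not required.
§9.8 operates outdoor seating on a public sidewalk; stores flammable materials → Sidewalk Use Permit required.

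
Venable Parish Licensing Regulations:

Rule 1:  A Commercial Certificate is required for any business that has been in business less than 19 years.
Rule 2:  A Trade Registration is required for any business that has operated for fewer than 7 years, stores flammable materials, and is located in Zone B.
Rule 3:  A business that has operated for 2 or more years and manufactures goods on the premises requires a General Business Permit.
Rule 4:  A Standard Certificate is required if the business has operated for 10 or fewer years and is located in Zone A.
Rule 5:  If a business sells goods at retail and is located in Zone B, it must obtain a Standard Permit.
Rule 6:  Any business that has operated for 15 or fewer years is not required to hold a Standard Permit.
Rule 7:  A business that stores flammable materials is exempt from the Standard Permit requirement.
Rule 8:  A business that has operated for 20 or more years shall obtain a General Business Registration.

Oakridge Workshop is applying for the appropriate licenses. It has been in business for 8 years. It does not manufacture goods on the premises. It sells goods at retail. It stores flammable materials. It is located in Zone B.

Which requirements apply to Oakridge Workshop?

Rule 1: years in business 8 < 19 → Commercial Certificate required.
Rule 2: years in business 8 ≥ 7; stores flammable materials; is located in Zone B → Trade Registration not required.
Rule 3: years in business 8 ≥ 2; does not manufacture goods on the premises → General Business Permit not required.
Rule 4: years in business 8 ≤ 10; is located in Zone B (not: is located in Zone A) → Standard Certificate not required.
Rule 5: sells goods at retail; is located in Zone B → Standard Permit required.
Rule 6: years in business 8 ≤ 15 → exempt from Standard Permit.
Rule 7: stores flammable materials → exempt from Standard Permit.
Rule 8: years in business 8 < 20 → General Business Registration not required.

Commercial Certificate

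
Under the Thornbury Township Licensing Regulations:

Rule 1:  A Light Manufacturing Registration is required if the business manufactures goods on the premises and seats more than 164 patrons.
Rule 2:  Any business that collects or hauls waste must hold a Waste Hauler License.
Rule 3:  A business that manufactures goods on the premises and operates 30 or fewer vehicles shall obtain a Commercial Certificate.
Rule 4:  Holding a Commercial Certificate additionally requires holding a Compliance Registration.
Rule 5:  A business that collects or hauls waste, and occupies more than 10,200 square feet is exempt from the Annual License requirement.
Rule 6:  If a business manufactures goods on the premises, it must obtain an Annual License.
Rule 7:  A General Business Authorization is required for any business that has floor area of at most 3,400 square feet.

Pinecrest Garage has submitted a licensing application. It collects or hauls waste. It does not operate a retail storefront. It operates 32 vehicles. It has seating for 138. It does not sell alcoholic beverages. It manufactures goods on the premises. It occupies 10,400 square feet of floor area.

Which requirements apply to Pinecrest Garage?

Rule 1: manufactures goods on the premises; seating 138 ≤ 164 → Light Manufacturing Registration not required.
Rule 2: collects or hauls waste → Waste Hauler License required.
Rule 3: manufactures goods on the premises; vehicles 32 > 30 → Commercial Certificate not required.
Rule 4: Commercial Certificate is not required → no effect.
Rule 5: collects or hauls waste; floor area 10,400 square feet > 10,200 square feet → exempt from Annual License.
Rule 6: manufactures goods on the premises → Annual License required.
Rule 7: floor area 10,400 square feet > 3,400 square feet → General Business Authorization not required.

Waste Hauler License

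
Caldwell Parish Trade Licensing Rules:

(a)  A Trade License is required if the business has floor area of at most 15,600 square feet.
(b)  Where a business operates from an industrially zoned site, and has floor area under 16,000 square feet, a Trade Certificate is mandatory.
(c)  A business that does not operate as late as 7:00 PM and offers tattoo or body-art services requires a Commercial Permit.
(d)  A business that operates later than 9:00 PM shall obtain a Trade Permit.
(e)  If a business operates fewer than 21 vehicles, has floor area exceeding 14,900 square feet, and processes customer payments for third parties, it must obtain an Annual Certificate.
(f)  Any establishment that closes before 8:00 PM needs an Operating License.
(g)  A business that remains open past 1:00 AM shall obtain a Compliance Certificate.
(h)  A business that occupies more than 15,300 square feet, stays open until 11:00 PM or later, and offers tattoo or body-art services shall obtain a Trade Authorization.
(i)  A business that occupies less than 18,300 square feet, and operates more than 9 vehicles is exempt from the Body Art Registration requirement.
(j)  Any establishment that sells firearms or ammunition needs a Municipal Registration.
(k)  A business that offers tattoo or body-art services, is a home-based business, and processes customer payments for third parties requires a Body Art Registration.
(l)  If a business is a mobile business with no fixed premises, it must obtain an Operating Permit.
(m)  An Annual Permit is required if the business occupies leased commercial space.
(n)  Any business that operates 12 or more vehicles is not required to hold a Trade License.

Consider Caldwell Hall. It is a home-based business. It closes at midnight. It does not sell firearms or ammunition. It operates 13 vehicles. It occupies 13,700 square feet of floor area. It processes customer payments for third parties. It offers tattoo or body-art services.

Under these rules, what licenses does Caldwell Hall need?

Trade Permit

(a) floor area 13,700 square feet ≤ 15,600 square feet → Trade License required.
(b) is a home-based business (not: operates from an industrially zoned site); floor area 13,700 square feet < 16,000 square feet → Trade Certificate not required.
(c) closes midnight, after 7:00 PM; offers tattoo or body-art services → Commercial Permit not required.
(d) closes midnight, after 9:00 PM → Trade Permit required.
(e) vehicles 13 < 21; floor area 13,700 square feet ≤ 14,900 square feet; processes customer payments for third parties → Annual Certificate not required.
(f) closes midnight, after 8:00 PM → Operating License not required.
(g) closes midnight, at/before 1:00 AM → Compliance Certificate not required.
(h) floor area 13,700 square feet ≤ 15,300 square feet; closes midnight, after 11:00 PM; offers tattoo or body-art services → Trade Authorization not required.
(i) floor area 13,700 square feet < 18,300 square feet; vehicles 13 > 9 → exempt from Body Art Registration.
(j) does not sell firearms or ammunition → Municipal Registration not required.
(k) offers tattoo or body-art services; is a home-based business; processes customer payments for third parties → Body Art Registration required.
(l) is a home-based business (not: is a mobile business with no fixed premises) → Operating Permit not required.
(m) is a home-based business (not: occupies leased commercial space) → Annual Permit not required.
(n) vehicles 13 ≥ 12 → exempt from Trade License.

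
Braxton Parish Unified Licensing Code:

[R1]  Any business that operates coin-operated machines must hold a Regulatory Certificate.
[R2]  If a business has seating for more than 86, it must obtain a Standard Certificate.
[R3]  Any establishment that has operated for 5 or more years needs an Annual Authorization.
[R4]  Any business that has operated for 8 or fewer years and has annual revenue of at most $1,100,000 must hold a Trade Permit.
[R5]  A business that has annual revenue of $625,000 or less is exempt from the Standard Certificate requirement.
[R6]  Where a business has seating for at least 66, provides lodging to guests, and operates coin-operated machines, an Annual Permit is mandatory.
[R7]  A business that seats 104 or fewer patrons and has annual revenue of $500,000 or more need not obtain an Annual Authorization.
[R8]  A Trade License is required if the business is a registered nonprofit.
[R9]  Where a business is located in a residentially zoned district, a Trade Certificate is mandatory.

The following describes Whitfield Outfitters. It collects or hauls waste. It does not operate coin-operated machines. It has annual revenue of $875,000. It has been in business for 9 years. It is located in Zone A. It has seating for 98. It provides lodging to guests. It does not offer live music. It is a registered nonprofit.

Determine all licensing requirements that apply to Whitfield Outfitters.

Standard Certificate, Trade License

[R1] does not operate coin-operated machines → Regulatory Certificate not required.
[R2] seating 98 > 86 → Standard Certificate required.
[R3] years in business 9 ≥ 5 → Annual Authorization required.
[R4] years in business 9 > 8; revenue $875,000 ≤ $1,100,000 → Trade Permit not required.
[R5] revenue $875,000 > $625,000 → Standard Certificate exemption does not apply.
[R6] seating 98 ≥ 66; provides lodging to guests; does not operate coin-operated machines → Annual Permit not required.
[R7] seating 98 ≤ 104; revenue $875,000 ≥ $500,000 → exempt from Annual Authorization.
[R8] is a registered nonprofit → Trade License required.
[R9] is located in Zone A (not: is located in a residentially zoned district) → Trade Certificate not required.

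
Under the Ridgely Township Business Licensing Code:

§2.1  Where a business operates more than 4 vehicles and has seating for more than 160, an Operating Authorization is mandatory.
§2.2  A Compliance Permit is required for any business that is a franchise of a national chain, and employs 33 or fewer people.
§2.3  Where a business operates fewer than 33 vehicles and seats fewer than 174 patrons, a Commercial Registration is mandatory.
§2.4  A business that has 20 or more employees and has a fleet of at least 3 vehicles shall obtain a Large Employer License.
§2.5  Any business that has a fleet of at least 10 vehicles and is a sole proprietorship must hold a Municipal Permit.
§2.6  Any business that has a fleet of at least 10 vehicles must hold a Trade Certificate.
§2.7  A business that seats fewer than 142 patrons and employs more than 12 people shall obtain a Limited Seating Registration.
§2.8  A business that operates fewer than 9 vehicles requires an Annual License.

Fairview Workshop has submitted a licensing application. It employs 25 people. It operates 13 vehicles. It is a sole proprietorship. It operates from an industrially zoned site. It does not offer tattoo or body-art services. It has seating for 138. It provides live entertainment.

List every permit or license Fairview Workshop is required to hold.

§2.1 vehicles 13 > 4; seating 138 ≤ 160 → Operating Authorization not required.
§2.2 is a sole proprietorship (not: is a franchise of a national chain); employees 25 ≤ 33 → Compliance Permit not required.
§2.3 vehicles 13 < 33; seating 138 < 174 → Commercial Registration required.
§2.4 employees 25 ≥ 20; vehicles 13 ≥ 3 → Large Employer License required.
§2.5 vehicles 13 ≥ 10; is a sole proprietorship → Municipal Permit required.
§2.6 vehicles 13 ≥ 10 → Trade Certificate required.
§2.7 seating 138 < 142; employees 25 > 12 → Limited Seating Registration required.
§2.8 vehicles 13 ≥ 9 → Annual License not required.

Commercial Registration, Large Employer License, Limited Seating Registration, Municipal Permit, Trade Certificate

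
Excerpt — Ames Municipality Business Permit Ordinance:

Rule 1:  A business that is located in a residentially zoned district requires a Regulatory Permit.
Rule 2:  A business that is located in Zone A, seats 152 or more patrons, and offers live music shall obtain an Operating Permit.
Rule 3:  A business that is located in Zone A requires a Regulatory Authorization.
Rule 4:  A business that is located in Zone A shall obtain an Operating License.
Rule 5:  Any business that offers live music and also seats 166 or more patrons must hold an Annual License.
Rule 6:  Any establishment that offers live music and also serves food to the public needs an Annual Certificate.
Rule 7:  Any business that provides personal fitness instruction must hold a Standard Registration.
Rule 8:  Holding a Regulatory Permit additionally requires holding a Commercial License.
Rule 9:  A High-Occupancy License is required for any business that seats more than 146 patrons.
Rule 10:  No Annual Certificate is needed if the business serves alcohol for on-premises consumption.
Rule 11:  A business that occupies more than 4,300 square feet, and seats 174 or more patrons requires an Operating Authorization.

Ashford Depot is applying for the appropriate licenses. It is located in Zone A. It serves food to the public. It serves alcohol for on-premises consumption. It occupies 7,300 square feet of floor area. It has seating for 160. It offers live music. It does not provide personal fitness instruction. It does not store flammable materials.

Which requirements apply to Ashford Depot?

Rule 1: is located in Zone A (not: is located in a residentially zoned district) → Regulatory Permit not required.
Rule 2: is located in Zone A; seating 160 ≥ 152; offers live music → Operating Permit required.
Rule 3: is located in Zone A → Regulatory Authorization required.
Rule 4: is located in Zone A → Operating License required.
Rule 5: offers live music; seating 160 < 166 → Annual License not required.
Rule 6: offers live music; serves food to the public → Annual Certificate required.
Rule 7: does not provide personal fitness instruction → Standard Registration not required.
Rule 8: Regulatory Permit is not required → no effect.
Rule 9: seating 160 > 146 → High-Occupancy License required.
Rule 10: serves alcohol for on-premises consumption → exempt from Annual Certificate.
Rule 11: floor area 7,300 square feet > 4,300 square feet; seating 160 < 174 → Operating Authorization not required.

High-Occupancy License, Operating License, Operating Permit, Regulatory Authorization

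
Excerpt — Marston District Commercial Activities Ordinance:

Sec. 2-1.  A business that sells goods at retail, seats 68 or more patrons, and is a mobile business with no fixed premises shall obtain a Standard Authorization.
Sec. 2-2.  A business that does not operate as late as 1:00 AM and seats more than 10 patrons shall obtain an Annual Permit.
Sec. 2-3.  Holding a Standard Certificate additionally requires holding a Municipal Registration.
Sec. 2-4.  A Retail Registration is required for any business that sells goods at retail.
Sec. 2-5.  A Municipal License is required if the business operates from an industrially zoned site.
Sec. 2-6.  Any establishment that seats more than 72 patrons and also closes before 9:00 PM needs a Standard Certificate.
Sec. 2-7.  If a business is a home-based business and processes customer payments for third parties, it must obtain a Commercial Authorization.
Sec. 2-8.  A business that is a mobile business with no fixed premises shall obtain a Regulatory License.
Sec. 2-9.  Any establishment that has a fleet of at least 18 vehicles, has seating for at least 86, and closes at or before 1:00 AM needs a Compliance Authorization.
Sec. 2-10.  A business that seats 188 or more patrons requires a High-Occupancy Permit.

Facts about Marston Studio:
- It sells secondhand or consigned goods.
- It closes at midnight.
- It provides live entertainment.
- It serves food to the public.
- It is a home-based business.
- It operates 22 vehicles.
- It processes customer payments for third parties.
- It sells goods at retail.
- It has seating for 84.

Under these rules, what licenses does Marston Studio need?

Sec. 2-1. sells goods at retail; seating 84 ≥ 68; is a home-based business (not: is a mobile business with no fixed premises) → Standard Authorization not required.
Sec. 2-2. closes midnight, at/before 1:00 AM; seating 84 > 10 → Annual Permit required.
Sec. 2-3. Standard Certificate is not required → no effect.
Sec. 2-4. sells goods at retail → Retail Registration required.
Sec. 2-5. is a home-based business (not: operates from an industrially zoned site) → Municipal License not required.
Sec. 2-6. seating 84 > 72; closes midnight, after 9:00 PM → Standard Certificate not required.
Sec. 2-7. is a home-based business; processes customer payments for third parties → Commercial Authorization required.
Sec. 2-8. is a home-based business (not: is a mobile business with no fixed premises) → Regulatory License not required.
Sec. 2-9. vehicles 22 ≥ 18; seating 84 < 86; closes midnight, at/before 1:00 AM → Compliance Authorization not required.
Sec. 2-10. seating 84 < 188 → High-Occupancy Permit not required.

Annual Permit, Commercial Authorization, Retail Registration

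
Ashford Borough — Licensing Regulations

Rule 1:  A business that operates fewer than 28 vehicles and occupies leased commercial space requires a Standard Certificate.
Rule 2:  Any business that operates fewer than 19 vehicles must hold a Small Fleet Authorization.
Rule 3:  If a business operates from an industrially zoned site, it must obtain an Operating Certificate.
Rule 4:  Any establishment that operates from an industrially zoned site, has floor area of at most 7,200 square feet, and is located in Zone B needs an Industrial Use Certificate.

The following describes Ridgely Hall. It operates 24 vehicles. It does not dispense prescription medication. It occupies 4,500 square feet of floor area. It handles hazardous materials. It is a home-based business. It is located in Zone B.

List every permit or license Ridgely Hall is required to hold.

None

Rule 1: vehicles 24 < 28; is a home-based business (not: occupies leased commercial space) → Standard Certificate not required.
Rule 2: vehicles 24 ≥ 19 → Small Fleet Authorization not required.
Rule 3: is a home-based business (not: operates from an industrially zoned site) → Operating Certificate not required.
Rule 4: is a home-based business (not: operates from an industrially zoned site); floor area 4,500 square feet ≤ 7,200 square feet; is located in Zone B → Industrial Use Certificate not required.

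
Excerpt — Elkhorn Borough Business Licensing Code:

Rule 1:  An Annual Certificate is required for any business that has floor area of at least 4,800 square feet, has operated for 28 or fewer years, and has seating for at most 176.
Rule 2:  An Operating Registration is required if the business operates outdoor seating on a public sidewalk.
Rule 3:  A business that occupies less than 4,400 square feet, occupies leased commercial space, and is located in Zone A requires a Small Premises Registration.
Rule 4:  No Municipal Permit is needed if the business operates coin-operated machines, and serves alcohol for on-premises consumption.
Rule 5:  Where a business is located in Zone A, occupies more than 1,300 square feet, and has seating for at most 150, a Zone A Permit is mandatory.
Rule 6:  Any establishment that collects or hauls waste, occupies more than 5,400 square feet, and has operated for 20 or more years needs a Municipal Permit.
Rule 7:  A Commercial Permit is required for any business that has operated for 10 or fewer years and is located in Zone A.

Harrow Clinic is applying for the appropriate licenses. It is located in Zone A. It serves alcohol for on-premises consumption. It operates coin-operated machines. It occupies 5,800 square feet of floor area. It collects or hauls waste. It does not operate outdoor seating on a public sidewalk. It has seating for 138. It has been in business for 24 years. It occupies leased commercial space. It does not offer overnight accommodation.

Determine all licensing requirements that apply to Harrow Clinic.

Annual Certificate, Zone A Permit

Rule 1: floor area 5,800 square feet ≥ 4,800 square feet; years in business 24 ≤ 28; seating 138 ≤ 176 → Annual Certificate required.
Rule 2: does not operate outdoor seating on a public sidewalk → Operating Registration not required.
Rule 3: floor area 5,800 square feet ≥ 4,400 square feet; occupies leased commercial space; is located in Zone A → Small Premises Registration not required.
Rule 4: operates coin-operated machines; serves alcohol for on-premises consumption → exempt from Municipal Permit.
Rule 5: is located in Zone A; floor area 5,800 square feet > 1,300 square feet; seating 138 ≤ 150 → Zone A Permit required.
Rule 6: collects or hauls waste; floor area 5,800 square feet > 5,400 square feet; years in business 24 ≥ 20 → Municipal Permit required.
Rule 7: years in business 24 > 10; is located in Zone A → Commercial Permit not required.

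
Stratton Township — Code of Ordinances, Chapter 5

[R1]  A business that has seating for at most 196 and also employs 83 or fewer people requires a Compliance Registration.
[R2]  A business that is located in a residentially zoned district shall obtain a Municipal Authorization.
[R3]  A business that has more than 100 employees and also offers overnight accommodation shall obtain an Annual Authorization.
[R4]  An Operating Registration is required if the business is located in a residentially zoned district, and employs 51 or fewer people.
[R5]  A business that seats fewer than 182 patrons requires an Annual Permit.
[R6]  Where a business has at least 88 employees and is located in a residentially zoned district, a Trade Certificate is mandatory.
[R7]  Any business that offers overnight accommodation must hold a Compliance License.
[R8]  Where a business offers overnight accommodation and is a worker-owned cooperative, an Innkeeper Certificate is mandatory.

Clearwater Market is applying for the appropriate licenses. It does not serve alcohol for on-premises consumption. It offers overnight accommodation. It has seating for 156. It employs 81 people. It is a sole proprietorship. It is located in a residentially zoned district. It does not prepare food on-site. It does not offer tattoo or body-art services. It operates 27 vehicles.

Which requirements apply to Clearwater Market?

[R1] seating 156 ≤ 196; employees 81 ≤ 83 → Compliance Registration required.
[R2] is located in a residentially zoned district → Municipal Authorization required.
[R3] employees 81 ≤ 100; offers overnight accommodation → Annual Authorization not required.
[R4] is located in a residentially zoned district; employees 81 > 51 → Operating Registration not required.
[R5] seating 156 < 182 → Annual Permit required.
[R6] employees 81 < 88; is located in a residentially zoned district → Trade Certificate not required.
[R7] offers overnight accommodation → Compliance License required.
[R8] offers overnight accommodation; is a sole proprietorship (not: is a worker-owned cooperative) → Innkeeper Certificate not required.

Annual Permit, Compliance License, Compliance Registration, Municipal Authorization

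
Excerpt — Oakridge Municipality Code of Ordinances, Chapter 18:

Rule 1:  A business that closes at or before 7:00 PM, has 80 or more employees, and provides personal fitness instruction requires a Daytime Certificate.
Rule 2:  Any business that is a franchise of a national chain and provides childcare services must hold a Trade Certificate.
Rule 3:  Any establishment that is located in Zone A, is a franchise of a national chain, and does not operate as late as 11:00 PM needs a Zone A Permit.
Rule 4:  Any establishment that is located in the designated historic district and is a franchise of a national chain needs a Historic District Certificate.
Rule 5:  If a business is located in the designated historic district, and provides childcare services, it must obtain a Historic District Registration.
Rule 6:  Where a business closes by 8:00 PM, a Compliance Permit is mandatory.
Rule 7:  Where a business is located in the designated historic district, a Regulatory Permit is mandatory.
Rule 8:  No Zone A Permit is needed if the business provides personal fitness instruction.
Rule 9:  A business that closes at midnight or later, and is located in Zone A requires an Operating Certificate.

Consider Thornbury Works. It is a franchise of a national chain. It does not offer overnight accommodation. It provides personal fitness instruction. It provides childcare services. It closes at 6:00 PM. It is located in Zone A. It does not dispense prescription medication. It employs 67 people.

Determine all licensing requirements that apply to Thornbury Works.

Rule 1: closes 6:00 PM, at/before 7:00 PM; employees 67 < 80; provides personal fitness instruction → Daytime Certificate not required.
Rule 2: is a franchise of a national chain; provides childcare services → Trade Certificate required.
Rule 3: is located in Zone A; is a franchise of a national chain; closes 6:00 PM, at/before 11:00 PM → Zone A Permit required.
Rule 4: is located in Zone A (not: is located in the designated historic district); is a franchise of a national chain → Historic District Certificate not required.
Rule 5: is located in Zone A (not: is located in the designated historic district); provides childcare services → Historic District Registration not required.
Rule 6: closes 6:00 PM, at/before 8:00 PM → Compliance Permit required.
Rule 7: is located in Zone A (not: is located in the designated historic district) → Regulatory Permit not required.
Rule 8: provides personal fitness instruction → exempt from Zone A Permit.
Rule 9: closes 6:00 PM, at/before midnight; is located in Zone A → Operating Certificate not required.

Compliance Permit, Trade Certificate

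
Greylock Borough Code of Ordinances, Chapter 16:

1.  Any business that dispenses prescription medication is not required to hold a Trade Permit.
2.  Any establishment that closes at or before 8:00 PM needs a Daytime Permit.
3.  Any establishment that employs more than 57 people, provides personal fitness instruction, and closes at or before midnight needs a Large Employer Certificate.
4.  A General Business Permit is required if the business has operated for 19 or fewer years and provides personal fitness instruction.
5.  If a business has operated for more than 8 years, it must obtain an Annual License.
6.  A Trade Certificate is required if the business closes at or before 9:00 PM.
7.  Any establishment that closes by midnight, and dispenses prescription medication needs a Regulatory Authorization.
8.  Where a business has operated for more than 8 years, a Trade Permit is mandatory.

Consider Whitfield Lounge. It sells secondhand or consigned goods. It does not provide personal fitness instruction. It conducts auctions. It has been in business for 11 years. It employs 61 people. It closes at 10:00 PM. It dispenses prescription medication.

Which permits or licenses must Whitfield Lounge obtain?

Annual License, Regulatory Authorization

1. dispenses prescription medication → exempt from Trade Permit.
2. closes 10:00 PM, after 8:00 PM → Daytime Permit not required.
3. employees 61 > 57; does not provide personal fitness instruction; closes 10:00 PM, at/before midnight → Large Employer Certificate not required.
4. years in business 11 ≤ 19; does not provide personal fitness instruction → General Business Permit not required.
5. years in business 11 > 8 → Annual License required.
6. closes 10:00 PM, after 9:00 PM → Trade Certificate not required.
7. closes 10:00 PM, at/before midnight; dispenses prescription medication → Regulatory Authorization required.
8. years in business 11 > 8 → Trade Permit required.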